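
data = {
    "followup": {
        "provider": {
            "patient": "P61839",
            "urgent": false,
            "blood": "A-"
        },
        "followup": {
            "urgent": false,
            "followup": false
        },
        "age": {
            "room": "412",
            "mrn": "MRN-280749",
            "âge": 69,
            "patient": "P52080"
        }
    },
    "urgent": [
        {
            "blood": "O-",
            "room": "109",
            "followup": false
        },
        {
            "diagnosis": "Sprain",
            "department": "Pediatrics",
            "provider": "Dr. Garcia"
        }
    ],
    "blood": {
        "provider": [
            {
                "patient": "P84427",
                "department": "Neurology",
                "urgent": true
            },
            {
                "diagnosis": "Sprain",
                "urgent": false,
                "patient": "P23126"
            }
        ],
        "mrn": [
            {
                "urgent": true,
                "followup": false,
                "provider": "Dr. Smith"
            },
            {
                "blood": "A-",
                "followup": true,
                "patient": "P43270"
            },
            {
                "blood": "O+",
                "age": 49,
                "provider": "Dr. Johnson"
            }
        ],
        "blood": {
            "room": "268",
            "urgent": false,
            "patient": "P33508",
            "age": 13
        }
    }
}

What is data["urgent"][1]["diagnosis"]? "Sprain"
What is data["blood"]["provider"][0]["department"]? "Neurology"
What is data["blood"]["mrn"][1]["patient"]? "P43270"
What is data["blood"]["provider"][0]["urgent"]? True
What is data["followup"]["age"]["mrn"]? "MRN-280749"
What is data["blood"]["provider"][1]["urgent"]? False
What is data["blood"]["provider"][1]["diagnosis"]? "Sprain"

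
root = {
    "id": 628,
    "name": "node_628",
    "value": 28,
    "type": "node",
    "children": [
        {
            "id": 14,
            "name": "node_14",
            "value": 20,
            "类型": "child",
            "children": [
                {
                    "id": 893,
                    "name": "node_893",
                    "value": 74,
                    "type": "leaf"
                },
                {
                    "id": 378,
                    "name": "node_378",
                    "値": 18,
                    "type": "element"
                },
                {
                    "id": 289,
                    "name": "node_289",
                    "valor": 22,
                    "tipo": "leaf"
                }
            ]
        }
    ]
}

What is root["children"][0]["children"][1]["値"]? 18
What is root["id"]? 628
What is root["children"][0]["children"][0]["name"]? "node_893"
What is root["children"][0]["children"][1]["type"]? "element"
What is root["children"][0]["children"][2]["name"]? "node_289"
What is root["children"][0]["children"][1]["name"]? "node_378"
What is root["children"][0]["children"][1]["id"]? 378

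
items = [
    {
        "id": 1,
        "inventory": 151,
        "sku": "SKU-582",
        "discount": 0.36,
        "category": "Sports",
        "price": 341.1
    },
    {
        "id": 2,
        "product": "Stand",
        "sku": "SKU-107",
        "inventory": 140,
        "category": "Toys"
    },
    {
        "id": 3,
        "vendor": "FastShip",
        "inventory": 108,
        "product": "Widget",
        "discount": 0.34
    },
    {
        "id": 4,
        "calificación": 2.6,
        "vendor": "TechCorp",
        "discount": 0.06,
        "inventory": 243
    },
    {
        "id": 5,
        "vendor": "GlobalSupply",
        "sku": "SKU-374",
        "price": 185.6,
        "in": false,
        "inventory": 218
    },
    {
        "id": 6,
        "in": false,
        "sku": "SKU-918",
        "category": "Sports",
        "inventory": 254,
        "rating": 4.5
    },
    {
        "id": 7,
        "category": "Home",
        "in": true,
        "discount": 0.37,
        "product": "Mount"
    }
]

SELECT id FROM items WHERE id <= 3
[1, 2, 3]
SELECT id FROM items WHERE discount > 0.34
[1, 7]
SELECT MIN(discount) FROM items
0.06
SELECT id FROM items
[1, 2, 3, 4, 5, 6, 7]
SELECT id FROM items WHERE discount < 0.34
[4]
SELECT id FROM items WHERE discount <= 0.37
[1, 3, 4, 7]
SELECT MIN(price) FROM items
185.6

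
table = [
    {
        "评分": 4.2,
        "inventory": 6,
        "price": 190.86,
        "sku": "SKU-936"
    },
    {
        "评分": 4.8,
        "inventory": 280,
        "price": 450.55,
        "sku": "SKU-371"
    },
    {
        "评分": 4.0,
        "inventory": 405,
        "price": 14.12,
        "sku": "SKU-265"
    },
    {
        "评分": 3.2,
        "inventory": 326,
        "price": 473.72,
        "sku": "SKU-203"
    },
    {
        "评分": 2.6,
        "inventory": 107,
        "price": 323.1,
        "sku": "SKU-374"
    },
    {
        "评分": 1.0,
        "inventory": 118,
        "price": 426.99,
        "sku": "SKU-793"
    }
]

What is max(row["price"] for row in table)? 473.72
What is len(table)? 6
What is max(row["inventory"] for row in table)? 405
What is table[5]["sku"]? "SKU-793"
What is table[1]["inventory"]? 280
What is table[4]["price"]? 323.1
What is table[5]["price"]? 426.99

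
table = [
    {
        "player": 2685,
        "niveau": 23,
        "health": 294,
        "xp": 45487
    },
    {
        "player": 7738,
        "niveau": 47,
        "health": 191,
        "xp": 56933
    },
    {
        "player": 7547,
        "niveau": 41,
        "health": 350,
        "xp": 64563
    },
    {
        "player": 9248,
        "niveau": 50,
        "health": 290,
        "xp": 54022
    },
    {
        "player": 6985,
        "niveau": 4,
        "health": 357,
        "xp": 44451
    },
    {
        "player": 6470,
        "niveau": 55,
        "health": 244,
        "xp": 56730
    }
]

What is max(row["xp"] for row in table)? 64563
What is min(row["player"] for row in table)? 2685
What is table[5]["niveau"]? 55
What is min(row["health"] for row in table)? 191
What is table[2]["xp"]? 64563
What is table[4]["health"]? 357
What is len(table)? 6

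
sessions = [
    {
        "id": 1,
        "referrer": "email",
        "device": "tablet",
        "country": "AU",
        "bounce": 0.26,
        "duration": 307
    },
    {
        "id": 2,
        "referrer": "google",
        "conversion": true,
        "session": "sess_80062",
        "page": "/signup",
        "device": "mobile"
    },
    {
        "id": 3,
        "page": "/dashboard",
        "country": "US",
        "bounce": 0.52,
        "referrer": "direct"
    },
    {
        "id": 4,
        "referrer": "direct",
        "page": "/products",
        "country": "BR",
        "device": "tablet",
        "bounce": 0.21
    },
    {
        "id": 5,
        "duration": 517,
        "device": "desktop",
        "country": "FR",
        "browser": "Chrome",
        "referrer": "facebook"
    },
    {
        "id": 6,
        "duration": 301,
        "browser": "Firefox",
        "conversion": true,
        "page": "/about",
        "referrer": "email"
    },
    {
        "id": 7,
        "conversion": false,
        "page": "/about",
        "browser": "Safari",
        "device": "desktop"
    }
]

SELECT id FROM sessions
[1, 2, 3, 4, 5, 6, 7]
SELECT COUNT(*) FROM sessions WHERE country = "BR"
1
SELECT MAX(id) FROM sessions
7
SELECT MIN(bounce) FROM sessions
0.21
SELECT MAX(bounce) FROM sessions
0.52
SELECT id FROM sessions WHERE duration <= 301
[6]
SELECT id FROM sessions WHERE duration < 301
[]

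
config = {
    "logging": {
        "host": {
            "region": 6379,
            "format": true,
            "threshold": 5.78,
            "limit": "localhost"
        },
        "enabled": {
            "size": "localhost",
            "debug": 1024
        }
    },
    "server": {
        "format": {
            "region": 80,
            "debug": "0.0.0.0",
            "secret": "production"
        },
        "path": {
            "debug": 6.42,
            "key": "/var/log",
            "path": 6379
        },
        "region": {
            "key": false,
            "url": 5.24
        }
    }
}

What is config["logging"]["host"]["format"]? True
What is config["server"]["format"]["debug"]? "0.0.0.0"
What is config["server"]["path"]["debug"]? 6.42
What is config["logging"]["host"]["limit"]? "localhost"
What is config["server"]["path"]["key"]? "/var/log"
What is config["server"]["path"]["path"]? 6379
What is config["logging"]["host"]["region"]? 6379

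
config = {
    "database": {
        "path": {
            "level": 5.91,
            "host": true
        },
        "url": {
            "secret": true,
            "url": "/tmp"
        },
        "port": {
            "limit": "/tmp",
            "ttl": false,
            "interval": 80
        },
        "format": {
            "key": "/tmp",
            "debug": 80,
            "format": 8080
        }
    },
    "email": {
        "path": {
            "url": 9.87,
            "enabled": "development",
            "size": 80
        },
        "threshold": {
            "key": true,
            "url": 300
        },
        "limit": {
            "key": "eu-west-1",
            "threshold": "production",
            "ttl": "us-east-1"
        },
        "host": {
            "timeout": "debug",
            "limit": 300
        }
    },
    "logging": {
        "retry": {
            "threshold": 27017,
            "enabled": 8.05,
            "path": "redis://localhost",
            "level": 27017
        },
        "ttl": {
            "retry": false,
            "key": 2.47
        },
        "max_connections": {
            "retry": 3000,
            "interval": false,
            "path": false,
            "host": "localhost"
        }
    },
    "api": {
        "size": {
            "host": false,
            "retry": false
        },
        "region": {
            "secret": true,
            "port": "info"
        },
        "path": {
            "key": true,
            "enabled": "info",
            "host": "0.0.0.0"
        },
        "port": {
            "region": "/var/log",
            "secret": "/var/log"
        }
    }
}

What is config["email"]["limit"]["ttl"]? "us-east-1"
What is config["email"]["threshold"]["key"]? True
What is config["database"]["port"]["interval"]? 80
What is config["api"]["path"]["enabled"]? "info"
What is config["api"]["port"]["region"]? "/var/log"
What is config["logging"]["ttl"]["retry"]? False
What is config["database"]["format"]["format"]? 8080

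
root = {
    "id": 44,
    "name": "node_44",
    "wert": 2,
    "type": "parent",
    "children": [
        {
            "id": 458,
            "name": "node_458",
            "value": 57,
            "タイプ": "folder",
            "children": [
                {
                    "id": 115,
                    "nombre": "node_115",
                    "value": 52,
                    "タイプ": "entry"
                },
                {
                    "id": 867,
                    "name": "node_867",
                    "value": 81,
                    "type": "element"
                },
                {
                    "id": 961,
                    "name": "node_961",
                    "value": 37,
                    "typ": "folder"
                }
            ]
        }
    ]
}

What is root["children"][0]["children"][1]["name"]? "node_867"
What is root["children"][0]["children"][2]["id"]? 961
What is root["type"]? "parent"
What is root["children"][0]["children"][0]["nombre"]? "node_115"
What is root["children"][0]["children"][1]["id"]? 867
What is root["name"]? "node_44"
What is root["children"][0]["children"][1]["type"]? "element"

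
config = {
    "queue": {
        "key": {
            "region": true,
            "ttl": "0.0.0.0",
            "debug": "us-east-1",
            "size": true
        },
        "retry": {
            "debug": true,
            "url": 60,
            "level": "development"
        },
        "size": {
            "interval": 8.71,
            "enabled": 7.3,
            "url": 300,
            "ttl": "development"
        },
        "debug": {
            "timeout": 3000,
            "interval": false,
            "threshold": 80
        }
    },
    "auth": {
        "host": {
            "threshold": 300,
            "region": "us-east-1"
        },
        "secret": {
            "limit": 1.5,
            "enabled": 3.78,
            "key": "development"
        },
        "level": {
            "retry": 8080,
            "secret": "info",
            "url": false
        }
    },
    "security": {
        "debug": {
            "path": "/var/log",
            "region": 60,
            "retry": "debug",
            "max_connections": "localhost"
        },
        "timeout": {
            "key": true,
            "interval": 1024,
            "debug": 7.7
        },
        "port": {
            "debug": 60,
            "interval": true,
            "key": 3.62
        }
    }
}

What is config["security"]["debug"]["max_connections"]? "localhost"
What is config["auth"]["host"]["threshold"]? 300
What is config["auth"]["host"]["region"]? "us-east-1"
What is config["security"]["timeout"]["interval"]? 1024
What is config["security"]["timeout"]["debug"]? 7.7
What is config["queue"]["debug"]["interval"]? False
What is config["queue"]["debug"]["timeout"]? 3000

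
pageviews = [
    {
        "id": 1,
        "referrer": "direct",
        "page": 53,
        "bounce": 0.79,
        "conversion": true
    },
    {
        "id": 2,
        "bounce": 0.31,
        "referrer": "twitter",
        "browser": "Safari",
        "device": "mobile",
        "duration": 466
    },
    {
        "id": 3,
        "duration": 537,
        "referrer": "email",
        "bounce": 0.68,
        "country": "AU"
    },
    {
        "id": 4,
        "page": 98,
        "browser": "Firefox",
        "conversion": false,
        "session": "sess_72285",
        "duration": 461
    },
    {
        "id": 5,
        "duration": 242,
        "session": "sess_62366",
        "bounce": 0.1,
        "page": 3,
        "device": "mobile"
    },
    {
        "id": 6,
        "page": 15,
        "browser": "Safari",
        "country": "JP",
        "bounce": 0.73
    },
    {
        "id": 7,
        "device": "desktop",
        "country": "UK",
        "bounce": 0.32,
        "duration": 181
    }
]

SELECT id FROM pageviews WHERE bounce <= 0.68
[2, 3, 5, 7]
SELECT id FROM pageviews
[1, 2, 3, 4, 5, 6, 7]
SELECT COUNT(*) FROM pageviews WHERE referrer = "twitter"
1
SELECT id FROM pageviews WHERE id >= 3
[3, 4, 5, 6, 7]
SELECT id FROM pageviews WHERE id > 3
[4, 5, 6, 7]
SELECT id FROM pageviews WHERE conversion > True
[]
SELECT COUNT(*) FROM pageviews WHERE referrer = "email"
1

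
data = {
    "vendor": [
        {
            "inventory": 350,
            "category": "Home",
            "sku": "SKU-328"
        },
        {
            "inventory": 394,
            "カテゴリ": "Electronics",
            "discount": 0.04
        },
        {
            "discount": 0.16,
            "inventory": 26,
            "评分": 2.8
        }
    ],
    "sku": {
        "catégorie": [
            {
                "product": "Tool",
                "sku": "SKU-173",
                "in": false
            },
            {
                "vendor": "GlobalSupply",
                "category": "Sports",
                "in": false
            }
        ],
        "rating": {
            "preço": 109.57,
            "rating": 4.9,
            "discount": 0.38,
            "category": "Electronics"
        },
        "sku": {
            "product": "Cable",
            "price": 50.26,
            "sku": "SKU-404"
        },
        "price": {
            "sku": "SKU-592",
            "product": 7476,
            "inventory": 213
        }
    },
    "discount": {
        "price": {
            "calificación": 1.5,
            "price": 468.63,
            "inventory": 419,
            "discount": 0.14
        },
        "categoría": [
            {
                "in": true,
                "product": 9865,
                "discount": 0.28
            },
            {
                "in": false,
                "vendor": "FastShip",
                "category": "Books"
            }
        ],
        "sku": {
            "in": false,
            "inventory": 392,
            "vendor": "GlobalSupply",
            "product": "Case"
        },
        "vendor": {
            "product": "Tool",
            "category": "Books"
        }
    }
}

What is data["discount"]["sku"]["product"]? "Case"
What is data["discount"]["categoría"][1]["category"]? "Books"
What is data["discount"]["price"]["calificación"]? 1.5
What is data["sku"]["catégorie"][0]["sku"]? "SKU-173"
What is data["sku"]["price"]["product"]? 7476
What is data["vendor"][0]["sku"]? "SKU-328"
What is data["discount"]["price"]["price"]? 468.63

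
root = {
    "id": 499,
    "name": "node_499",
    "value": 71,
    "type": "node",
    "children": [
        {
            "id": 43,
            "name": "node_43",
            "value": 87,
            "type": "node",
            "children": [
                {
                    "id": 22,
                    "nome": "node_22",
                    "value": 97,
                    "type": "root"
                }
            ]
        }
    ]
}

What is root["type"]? "node"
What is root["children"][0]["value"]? 87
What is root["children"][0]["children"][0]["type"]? "root"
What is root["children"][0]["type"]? "node"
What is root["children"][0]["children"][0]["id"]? 22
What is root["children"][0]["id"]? 43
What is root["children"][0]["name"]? "node_43"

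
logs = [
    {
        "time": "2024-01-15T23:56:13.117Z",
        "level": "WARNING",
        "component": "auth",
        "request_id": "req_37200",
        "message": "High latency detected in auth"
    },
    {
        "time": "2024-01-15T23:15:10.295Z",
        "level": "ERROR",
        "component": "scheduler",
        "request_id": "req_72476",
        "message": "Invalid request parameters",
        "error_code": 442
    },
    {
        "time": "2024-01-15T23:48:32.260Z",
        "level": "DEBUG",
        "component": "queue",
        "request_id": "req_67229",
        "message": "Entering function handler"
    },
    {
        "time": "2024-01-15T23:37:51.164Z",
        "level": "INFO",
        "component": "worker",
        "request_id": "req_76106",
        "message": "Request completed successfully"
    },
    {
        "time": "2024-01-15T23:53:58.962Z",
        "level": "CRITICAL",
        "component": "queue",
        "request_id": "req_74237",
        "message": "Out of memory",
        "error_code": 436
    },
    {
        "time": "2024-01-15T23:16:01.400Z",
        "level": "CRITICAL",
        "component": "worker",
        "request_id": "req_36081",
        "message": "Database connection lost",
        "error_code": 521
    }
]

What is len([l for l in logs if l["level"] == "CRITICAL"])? 2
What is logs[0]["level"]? "WARNING"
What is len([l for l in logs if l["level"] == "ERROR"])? 1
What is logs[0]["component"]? "auth"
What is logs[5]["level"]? "CRITICAL"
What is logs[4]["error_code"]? 436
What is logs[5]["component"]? "worker"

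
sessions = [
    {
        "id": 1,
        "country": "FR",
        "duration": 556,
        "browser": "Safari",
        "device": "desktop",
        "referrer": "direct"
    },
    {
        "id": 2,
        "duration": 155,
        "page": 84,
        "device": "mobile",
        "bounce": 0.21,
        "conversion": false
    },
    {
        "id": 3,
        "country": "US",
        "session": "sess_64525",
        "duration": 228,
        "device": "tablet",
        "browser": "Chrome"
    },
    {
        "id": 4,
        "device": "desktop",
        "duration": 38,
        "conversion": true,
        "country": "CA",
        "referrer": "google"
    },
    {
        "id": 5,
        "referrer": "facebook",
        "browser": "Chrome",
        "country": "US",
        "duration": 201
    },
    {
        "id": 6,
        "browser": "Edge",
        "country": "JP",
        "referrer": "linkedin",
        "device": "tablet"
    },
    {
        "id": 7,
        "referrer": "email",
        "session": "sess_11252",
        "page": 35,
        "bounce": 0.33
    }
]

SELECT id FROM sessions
[1, 2, 3, 4, 5, 6, 7]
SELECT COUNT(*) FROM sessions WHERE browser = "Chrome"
2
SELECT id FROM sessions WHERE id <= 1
[1]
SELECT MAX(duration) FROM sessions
556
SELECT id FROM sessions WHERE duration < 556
[2, 3, 4, 5]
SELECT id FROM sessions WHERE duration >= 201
[1, 3, 5]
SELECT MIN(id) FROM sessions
1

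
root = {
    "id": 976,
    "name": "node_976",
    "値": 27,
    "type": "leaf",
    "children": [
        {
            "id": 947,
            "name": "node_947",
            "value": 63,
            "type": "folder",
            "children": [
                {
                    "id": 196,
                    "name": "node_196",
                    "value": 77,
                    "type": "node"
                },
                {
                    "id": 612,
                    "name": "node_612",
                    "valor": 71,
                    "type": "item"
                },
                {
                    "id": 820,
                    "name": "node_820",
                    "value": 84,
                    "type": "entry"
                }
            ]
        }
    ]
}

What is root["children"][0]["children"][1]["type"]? "item"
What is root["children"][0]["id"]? 947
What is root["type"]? "leaf"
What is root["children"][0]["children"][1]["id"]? 612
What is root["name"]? "node_976"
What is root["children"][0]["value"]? 63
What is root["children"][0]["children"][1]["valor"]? 71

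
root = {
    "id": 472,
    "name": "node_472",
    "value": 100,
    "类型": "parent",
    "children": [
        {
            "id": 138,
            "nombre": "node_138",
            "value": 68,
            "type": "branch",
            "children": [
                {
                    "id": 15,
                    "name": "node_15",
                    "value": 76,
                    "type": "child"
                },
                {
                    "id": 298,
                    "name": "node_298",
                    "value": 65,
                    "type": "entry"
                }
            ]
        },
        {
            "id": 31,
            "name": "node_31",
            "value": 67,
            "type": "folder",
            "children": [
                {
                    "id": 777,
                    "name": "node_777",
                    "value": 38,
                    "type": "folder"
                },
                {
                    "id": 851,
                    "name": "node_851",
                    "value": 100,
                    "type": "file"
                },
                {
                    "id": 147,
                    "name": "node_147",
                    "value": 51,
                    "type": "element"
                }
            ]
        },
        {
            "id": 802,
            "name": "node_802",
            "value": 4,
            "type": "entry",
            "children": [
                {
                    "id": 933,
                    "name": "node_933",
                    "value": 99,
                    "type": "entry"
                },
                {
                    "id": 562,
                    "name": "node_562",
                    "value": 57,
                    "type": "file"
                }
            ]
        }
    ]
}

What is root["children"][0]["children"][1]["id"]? 298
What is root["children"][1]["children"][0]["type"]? "folder"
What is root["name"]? "node_472"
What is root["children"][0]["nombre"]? "node_138"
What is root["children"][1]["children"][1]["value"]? 100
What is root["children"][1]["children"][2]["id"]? 147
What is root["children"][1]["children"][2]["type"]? "element"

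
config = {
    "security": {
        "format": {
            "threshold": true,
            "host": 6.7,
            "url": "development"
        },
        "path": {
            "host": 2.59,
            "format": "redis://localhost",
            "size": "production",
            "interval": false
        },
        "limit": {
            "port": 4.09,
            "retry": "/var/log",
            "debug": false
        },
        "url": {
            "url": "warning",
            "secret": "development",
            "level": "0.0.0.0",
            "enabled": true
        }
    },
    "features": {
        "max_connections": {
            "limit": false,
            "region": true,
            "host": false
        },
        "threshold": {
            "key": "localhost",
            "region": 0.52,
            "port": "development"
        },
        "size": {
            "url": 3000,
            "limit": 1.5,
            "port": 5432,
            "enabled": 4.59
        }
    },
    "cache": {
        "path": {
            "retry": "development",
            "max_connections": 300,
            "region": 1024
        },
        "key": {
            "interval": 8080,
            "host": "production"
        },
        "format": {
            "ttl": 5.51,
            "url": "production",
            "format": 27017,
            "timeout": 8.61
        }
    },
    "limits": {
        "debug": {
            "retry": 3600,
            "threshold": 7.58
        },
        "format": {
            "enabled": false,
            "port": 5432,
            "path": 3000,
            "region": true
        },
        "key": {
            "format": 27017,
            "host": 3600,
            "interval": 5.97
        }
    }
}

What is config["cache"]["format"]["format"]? 27017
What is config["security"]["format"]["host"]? 6.7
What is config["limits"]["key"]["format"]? 27017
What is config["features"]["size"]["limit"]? 1.5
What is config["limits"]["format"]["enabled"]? False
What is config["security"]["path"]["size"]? "production"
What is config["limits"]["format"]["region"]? True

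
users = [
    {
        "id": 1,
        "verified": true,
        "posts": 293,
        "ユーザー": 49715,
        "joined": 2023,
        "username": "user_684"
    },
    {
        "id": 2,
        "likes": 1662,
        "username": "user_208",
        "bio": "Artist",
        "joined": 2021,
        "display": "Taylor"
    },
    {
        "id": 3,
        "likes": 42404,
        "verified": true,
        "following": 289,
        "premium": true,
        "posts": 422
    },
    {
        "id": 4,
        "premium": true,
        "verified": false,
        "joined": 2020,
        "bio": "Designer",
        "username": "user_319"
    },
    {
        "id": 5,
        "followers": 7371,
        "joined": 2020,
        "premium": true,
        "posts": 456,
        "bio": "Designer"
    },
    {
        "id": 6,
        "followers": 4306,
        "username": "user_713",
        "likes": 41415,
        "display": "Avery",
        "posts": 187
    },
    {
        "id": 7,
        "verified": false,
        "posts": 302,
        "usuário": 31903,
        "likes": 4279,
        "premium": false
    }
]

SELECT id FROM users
[1, 2, 3, 4, 5, 6, 7]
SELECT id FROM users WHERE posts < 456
[1, 3, 6, 7]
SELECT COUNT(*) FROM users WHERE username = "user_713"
1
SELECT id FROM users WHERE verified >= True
[1, 3]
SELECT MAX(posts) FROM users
456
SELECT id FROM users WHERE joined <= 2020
[4, 5]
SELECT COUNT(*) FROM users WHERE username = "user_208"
1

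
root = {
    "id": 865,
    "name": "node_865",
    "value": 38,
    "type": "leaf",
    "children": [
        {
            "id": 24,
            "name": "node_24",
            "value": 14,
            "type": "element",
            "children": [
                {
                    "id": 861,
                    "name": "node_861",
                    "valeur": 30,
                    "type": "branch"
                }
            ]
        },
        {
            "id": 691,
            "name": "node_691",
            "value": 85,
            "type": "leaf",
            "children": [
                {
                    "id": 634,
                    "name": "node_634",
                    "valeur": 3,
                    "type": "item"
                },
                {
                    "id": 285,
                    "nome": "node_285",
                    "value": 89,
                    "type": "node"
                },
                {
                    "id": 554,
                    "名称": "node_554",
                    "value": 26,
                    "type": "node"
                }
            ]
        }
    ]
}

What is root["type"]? "leaf"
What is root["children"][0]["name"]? "node_24"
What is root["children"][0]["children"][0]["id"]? 861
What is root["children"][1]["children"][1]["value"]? 89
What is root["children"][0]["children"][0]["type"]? "branch"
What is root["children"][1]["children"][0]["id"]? 634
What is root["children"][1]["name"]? "node_691"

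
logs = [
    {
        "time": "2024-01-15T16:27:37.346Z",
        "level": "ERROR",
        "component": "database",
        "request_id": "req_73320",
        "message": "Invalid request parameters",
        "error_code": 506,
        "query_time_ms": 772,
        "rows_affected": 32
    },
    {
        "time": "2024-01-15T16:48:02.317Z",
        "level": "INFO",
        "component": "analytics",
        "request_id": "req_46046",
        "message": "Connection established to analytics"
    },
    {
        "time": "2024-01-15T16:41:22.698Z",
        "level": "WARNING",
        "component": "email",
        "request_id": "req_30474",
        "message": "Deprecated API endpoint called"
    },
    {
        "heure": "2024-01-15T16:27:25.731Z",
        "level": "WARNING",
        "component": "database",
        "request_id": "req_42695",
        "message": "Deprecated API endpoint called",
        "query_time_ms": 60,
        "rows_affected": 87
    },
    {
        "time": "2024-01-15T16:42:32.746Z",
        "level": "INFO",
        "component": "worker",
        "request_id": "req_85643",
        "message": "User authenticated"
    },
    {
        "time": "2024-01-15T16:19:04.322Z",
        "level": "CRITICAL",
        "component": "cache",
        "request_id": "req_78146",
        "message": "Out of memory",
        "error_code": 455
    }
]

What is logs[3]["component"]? "database"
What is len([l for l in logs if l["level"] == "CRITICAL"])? 1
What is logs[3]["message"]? "Deprecated API endpoint called"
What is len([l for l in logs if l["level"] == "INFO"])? 2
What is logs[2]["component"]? "email"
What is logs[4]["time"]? "2024-01-15T16:42:32.746Z"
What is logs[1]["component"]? "analytics"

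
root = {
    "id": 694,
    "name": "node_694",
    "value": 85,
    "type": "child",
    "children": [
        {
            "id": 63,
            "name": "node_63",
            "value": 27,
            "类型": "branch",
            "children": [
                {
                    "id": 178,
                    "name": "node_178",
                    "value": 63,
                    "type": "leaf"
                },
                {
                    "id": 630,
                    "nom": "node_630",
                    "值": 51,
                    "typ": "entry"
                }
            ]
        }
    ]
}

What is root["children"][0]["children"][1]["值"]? 51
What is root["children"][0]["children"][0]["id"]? 178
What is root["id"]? 694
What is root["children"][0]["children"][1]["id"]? 630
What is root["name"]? "node_694"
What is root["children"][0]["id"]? 63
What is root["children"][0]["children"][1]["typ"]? "entry"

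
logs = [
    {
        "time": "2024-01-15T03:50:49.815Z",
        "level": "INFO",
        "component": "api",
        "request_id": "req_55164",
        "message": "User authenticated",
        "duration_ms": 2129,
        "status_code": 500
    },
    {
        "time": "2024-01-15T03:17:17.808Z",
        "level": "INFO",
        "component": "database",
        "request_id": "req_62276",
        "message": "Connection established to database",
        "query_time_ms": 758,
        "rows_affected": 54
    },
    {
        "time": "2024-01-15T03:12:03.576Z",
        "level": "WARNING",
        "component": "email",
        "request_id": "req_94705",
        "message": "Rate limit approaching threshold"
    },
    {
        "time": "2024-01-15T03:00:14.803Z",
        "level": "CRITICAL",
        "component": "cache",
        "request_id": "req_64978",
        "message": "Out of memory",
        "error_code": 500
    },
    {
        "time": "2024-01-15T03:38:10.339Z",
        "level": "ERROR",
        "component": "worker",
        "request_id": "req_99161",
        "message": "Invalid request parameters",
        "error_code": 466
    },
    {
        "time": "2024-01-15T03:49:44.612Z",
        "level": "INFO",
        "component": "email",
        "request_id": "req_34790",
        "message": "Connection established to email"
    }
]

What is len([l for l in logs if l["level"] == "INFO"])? 3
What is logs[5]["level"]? "INFO"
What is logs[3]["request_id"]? "req_64978"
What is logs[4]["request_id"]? "req_99161"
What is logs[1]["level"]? "INFO"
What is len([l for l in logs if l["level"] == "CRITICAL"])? 1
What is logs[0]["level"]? "INFO"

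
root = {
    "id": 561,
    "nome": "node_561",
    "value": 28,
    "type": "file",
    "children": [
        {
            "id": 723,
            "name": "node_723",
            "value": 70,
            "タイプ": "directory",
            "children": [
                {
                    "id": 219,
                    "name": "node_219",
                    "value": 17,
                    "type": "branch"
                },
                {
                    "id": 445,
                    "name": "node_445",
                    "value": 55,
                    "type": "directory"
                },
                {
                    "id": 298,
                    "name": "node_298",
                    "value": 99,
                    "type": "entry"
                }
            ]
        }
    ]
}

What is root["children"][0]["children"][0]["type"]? "branch"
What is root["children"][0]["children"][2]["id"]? 298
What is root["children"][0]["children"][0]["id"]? 219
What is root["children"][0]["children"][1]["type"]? "directory"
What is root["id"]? 561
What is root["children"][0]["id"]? 723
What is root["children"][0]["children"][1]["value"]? 55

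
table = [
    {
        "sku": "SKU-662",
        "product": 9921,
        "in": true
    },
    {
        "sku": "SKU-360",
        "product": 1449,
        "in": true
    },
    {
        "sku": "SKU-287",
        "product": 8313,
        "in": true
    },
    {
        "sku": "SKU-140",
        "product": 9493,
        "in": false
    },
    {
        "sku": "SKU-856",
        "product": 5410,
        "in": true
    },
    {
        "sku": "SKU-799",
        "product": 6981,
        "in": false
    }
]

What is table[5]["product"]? 6981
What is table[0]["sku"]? "SKU-662"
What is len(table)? 6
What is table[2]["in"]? True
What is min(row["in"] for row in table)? False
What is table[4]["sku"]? "SKU-856"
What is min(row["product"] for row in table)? 1449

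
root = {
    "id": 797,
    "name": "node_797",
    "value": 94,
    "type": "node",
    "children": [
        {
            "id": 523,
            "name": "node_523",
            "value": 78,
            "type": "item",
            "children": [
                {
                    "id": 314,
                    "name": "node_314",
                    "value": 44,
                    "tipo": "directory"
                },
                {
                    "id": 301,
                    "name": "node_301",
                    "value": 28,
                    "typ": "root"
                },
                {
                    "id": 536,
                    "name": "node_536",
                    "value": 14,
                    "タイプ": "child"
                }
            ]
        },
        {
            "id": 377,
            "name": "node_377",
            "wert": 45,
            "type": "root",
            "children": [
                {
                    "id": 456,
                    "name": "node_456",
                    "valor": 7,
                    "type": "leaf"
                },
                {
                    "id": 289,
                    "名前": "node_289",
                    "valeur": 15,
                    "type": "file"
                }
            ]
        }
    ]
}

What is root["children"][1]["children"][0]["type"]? "leaf"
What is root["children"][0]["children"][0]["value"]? 44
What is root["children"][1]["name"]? "node_377"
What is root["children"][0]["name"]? "node_523"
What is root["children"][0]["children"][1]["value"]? 28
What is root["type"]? "node"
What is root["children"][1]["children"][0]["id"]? 456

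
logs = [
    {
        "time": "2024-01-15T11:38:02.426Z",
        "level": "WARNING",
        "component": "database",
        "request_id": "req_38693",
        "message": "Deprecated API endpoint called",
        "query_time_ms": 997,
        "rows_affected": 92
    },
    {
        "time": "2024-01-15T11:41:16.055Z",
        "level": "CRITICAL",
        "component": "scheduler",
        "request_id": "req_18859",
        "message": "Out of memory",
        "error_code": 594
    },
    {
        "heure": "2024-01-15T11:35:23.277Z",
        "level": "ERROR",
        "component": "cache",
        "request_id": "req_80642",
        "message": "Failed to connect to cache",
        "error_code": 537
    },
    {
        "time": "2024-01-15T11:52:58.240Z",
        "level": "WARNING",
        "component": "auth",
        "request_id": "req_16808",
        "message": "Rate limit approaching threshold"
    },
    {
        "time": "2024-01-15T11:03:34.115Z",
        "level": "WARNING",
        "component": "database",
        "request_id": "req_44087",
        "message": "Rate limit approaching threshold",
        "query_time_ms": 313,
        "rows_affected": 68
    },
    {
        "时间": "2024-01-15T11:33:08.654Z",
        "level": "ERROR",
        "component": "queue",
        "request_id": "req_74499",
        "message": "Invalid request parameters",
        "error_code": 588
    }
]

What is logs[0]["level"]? "WARNING"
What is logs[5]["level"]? "ERROR"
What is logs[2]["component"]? "cache"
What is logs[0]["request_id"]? "req_38693"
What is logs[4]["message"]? "Rate limit approaching threshold"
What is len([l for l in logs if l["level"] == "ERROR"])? 2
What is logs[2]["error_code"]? 537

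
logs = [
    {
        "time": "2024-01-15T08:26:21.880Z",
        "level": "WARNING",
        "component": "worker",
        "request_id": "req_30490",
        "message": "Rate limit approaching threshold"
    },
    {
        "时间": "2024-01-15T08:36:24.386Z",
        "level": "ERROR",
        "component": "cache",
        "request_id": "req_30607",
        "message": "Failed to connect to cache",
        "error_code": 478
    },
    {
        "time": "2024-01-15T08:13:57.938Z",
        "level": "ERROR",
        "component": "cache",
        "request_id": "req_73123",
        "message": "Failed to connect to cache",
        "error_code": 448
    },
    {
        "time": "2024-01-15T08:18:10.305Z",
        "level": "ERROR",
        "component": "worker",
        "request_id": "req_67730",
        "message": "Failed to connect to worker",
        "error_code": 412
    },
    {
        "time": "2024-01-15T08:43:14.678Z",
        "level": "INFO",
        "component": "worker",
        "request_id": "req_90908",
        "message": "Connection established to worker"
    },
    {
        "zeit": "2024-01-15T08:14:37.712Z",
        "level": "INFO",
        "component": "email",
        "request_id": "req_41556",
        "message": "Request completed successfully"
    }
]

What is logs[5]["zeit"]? "2024-01-15T08:14:37.712Z"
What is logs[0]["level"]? "WARNING"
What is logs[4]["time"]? "2024-01-15T08:43:14.678Z"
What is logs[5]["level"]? "INFO"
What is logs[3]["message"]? "Failed to connect to worker"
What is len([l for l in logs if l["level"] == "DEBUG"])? 0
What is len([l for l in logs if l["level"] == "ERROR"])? 3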